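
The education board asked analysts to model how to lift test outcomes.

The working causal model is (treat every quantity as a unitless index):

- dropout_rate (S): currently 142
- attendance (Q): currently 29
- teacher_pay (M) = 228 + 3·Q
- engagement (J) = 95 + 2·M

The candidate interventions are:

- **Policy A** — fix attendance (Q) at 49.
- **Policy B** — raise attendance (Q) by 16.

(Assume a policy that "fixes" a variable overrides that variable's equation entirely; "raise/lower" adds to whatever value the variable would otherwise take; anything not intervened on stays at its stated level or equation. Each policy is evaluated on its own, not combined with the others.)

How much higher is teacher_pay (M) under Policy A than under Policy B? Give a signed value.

Policy A (Q := 49):
  Q = 49
  M = 228 + 3·49 = 375
Policy B (Q + 16):
  Q = 29 + 16 = 45
  M = 228 + 3·45 = 363
M: 375 − 363 = 12

12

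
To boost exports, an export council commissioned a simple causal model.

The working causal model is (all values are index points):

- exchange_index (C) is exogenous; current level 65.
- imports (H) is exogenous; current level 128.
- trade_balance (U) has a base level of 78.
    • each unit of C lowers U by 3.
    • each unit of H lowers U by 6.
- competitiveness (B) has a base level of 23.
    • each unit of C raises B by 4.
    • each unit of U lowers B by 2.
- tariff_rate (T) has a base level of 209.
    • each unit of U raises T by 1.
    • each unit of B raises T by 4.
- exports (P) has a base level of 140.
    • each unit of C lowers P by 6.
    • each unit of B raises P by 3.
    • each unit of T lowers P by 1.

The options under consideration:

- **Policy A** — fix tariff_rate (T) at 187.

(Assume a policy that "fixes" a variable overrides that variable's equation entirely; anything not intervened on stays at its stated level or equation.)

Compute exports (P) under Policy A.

Policy A (T := 187):
  C = 65
  H = 128
  U = 78 − 3·65 − 6·128 = -885
  B = 23 + 4·65 − 2·(-885) = 2053
  T = 187
  P = 140 − 6·65 + 3·2053 − 187 = 5722

5722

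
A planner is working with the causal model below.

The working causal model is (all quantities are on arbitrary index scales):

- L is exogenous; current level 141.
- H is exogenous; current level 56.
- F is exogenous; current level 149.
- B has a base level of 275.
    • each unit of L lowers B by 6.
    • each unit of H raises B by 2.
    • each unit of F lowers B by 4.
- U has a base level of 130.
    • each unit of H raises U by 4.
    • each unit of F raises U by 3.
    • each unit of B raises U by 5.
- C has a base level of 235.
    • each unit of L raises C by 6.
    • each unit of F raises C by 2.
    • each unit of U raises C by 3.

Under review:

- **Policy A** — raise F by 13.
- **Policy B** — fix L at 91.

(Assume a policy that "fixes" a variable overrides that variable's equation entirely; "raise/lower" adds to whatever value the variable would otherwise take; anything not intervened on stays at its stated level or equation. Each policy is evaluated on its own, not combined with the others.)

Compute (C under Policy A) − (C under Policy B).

-4837

Policy A (F + 13):
  L = 141
  H = 56
  F = 149 + 13 = 162
  B = 275 − 6·141 + 2·56 − 4·162 = -1107
  U = 130 + 4·56 + 3·162 + 5·(-1107) = -4695
  C = 235 + 6·141 + 2·162 + 3·(-4695) = -12680
Policy B (L := 91):
  L = 91
  H = 56
  F = 149
  B = 275 − 6·91 + 2·56 − 4·149 = -755
  U = 130 + 4·56 + 3·149 + 5·(-755) = -2974
  C = 235 + 6·91 + 2·149 + 3·(-2974) = -7843
C: -12680 − (-7843) = -4837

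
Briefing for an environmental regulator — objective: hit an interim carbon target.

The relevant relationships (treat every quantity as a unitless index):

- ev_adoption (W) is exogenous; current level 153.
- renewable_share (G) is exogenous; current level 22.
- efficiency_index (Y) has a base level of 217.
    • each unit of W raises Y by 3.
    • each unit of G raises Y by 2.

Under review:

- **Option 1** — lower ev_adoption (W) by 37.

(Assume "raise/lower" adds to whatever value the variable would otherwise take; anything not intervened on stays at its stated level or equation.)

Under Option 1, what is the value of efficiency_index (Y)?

609

Option 1 (W − 37):
  W = 153 − 37 = 116
  G = 22
  Y = 217 + 3·116 + 2·22 = 609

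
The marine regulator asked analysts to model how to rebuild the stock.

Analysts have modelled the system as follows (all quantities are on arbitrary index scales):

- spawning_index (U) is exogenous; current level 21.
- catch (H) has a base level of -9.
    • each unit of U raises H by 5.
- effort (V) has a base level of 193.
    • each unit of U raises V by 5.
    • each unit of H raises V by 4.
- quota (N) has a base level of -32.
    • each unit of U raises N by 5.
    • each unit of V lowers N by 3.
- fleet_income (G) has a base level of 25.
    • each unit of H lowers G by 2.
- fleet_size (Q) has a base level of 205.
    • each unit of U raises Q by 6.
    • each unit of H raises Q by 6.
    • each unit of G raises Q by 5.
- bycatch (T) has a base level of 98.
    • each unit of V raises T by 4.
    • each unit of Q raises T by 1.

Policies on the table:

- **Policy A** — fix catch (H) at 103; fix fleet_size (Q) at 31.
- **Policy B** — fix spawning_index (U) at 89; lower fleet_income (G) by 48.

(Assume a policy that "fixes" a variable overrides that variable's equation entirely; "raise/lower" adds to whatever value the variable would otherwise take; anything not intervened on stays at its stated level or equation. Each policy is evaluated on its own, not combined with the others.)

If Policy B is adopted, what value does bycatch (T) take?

Policy B (U := 89, G − 48):
  U = 89
  H = -9 + 5·89 = 436
  V = 193 + 5·89 + 4·436 = 2382
  G = 25 − 2·436 (−48 from intervention) = -895
  Q = 205 + 6·89 + 6·436 + 5·(-895) = -1120
  T = 98 + 4·2382 + (-1120) = 8506

8506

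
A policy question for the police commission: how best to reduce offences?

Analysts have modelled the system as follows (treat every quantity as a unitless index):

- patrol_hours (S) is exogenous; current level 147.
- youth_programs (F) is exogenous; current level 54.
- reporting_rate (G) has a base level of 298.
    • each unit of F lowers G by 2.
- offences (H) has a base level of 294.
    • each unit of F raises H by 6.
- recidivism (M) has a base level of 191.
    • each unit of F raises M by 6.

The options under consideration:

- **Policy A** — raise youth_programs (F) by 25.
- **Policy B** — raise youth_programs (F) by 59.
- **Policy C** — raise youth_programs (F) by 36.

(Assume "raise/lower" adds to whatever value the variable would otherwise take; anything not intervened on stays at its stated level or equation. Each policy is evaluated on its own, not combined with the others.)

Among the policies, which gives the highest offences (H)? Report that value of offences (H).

Policy A (F + 25):
  F = 54 + 25 = 79
  H = 294 + 6·79 = 768
Policy B (F + 59):
  F = 54 + 59 = 113
  H = 294 + 6·113 = 972
Policy C (F + 36):
  F = 54 + 36 = 90
  H = 294 + 6·90 = 834
Comparing — Policy A: H=768, Policy B: H=972, Policy C: H=834. Highest is 972 (Policy B).

972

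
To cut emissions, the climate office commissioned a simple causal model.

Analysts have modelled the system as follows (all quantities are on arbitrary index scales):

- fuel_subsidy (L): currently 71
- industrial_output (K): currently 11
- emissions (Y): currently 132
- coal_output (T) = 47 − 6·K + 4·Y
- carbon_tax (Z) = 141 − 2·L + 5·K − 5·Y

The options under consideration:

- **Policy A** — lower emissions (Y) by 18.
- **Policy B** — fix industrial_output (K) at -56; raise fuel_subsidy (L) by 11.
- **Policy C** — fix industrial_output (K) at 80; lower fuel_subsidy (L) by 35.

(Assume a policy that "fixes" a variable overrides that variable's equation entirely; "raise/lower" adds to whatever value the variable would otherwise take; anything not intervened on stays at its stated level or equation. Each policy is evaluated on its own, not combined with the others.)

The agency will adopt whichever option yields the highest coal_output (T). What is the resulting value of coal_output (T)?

911

Policy A (Y − 18):
  K = 11
  Y = 132 − 18 = 114
  T = 47 − 6·11 + 4·114 = 437
Policy B (K := -56, L + 11):
  K = -56
  Y = 132
  T = 47 − 6·(-56) + 4·132 = 911
Policy C (K := 80, L − 35):
  K = 80
  Y = 132
  T = 47 − 6·80 + 4·132 = 95
Comparing — Policy A: T=437, Policy B: T=911, Policy C: T=95. Highest is 911 (Policy B).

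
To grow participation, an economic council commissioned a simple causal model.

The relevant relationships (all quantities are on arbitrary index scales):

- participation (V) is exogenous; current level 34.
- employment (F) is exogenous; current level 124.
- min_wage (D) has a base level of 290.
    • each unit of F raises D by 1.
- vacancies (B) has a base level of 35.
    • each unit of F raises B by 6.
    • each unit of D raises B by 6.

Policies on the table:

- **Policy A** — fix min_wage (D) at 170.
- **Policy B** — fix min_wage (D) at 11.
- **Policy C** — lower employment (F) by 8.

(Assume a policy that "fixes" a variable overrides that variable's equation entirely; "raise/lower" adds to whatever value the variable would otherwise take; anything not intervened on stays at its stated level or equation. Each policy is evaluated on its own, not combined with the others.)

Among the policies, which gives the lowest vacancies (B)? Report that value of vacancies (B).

845

Policy A (D := 170):
  F = 124
  D = 170
  B = 35 + 6·124 + 6·170 = 1799
Policy B (D := 11):
  F = 124
  D = 11
  B = 35 + 6·124 + 6·11 = 845
Policy C (F − 8):
  F = 124 − 8 = 116
  D = 290 + 116 = 406
  B = 35 + 6·116 + 6·406 = 3167
Comparing — Policy A: B=1799, Policy B: B=845, Policy C: B=3167. Lowest is 845 (Policy B).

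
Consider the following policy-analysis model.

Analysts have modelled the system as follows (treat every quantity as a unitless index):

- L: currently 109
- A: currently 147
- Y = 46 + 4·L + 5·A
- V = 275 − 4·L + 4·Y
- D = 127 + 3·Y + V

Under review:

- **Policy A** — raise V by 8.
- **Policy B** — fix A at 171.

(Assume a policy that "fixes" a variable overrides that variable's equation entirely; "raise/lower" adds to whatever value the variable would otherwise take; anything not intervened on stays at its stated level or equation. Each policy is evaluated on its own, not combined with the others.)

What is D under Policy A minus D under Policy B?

Policy A (V + 8):
  L = 109
  A = 147
  Y = 46 + 4·109 + 5·147 = 1217
  V = 275 − 4·109 + 4·1217 (+8 from intervention) = 4715
  D = 127 + 3·1217 + 4715 = 8493
Policy B (A := 171):
  L = 109
  A = 171
  Y = 46 + 4·109 + 5·171 = 1337
  V = 275 − 4·109 + 4·1337 = 5187
  D = 127 + 3·1337 + 5187 = 9325
D: 8493 − 9325 = -832

-832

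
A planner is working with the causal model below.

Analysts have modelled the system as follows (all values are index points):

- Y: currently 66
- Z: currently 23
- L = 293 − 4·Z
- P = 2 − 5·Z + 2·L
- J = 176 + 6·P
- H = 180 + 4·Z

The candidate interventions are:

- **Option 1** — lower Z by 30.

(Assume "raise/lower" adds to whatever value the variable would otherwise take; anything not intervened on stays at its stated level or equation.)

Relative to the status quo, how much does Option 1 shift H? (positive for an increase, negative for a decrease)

-120

Baseline:
  Z = 23
  H = 180 + 4·23 = 272
Option 1 (Z − 30):
  Z = 23 − 30 = -7
  H = 180 + 4·(-7) = 152
Change in H: 152 − 272 = -120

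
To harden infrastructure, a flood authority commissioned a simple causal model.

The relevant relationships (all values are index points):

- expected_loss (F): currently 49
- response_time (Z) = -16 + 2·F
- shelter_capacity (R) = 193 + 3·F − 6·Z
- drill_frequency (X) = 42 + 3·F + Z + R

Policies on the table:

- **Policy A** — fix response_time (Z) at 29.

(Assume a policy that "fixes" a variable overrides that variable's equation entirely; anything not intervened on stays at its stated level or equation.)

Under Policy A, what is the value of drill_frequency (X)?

Policy A (Z := 29):
  F = 49
  Z = 29
  R = 193 + 3·49 − 6·29 = 166
  X = 42 + 3·49 + 29 + 166 = 384

384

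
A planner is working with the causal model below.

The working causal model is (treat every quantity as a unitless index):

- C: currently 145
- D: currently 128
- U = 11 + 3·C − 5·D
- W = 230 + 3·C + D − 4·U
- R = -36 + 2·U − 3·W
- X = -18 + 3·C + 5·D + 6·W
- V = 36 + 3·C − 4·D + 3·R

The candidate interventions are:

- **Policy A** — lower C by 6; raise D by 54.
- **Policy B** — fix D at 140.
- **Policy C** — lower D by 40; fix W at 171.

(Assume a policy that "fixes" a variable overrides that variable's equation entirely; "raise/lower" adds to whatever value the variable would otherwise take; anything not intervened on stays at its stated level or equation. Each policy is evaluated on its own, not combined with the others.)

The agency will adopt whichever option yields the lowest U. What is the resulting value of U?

-482

Policy A (C − 6, D + 54):
  C = 145 − 6 = 139
  D = 128 + 54 = 182
  U = 11 + 3·139 − 5·182 = -482
Policy B (D := 140):
  C = 145
  D = 140
  U = 11 + 3·145 − 5·140 = -254
Policy C (D − 40, W := 171):
  C = 145
  D = 128 − 40 = 88
  U = 11 + 3·145 − 5·88 = 6
Comparing — Policy A: U=-482, Policy B: U=-254, Policy C: U=6. Lowest is -482 (Policy A).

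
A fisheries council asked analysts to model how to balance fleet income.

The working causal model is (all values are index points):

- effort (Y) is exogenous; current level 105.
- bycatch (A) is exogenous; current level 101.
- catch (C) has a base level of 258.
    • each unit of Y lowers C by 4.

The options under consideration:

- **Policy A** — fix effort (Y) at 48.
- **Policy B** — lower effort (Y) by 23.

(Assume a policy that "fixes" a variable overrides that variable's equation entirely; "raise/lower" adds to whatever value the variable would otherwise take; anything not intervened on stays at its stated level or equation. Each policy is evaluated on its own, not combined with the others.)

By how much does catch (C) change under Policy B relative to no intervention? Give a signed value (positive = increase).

92

Baseline:
  Y = 105
  C = 258 − 4·105 = -162
Policy B (Y − 23):
  Y = 105 − 23 = 82
  C = 258 − 4·82 = -70
Change in C: -70 − (-162) = 92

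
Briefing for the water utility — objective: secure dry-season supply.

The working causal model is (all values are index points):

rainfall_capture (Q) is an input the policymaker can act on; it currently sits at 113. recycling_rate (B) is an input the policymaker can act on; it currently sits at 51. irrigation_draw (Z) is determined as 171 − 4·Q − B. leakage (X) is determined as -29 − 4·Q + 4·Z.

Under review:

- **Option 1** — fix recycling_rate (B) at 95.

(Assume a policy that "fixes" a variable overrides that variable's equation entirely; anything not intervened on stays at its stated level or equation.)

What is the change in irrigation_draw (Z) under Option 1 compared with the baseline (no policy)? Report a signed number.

Baseline:
  Q = 113
  B = 51
  Z = 171 − 4·113 − 51 = -332
Option 1 (B := 95):
  Q = 113
  B = 95
  Z = 171 − 4·113 − 95 = -376
Change in Z: -376 − (-332) = -44

-44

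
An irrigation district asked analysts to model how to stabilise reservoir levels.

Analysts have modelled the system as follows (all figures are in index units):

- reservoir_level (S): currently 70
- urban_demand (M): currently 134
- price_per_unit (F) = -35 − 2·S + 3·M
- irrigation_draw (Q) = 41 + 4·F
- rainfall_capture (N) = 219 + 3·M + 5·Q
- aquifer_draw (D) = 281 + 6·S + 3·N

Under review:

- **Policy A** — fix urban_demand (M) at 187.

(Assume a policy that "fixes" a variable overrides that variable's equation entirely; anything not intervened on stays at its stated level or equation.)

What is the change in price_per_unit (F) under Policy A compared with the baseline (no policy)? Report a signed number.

159

Baseline:
  S = 70
  M = 134
  F = -35 − 2·70 + 3·134 = 227
Policy A (M := 187):
  S = 70
  M = 187
  F = -35 − 2·70 + 3·187 = 386
Change in F: 386 − 227 = 159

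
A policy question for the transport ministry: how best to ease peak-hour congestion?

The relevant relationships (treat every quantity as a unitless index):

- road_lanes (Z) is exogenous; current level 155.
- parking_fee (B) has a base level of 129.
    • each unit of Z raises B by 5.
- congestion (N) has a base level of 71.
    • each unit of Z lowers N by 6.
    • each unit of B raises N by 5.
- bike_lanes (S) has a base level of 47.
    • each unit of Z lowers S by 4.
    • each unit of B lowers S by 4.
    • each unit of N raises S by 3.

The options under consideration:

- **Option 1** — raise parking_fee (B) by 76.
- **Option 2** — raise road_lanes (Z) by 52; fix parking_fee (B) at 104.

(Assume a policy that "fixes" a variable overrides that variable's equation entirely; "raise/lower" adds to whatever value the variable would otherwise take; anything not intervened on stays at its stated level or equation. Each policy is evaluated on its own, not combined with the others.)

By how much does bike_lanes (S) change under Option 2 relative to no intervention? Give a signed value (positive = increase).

-9944

Baseline:
  Z = 155
  B = 129 + 5·155 = 904
  N = 71 − 6·155 + 5·904 = 3661
  S = 47 − 4·155 − 4·904 + 3·3661 = 6794
Option 2 (Z + 52, B := 104):
  Z = 155 + 52 = 207
  B = 104
  N = 71 − 6·207 + 5·104 = -651
  S = 47 − 4·207 − 4·104 + 3·(-651) = -3150
Change in S: -3150 − 6794 = -9944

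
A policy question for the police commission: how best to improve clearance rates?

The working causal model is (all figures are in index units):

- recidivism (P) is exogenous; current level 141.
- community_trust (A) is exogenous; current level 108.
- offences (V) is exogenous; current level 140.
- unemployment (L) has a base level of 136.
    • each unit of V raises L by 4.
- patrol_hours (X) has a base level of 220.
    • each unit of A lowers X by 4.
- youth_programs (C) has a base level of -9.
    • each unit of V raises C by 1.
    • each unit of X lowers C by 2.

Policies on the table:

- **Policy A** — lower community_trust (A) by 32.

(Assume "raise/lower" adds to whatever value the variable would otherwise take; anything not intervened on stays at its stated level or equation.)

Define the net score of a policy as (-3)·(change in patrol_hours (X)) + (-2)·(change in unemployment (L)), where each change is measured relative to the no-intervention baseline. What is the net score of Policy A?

-384

Baseline:
  A = 108
  V = 140
  L = 136 + 4·140 = 696
  X = 220 − 4·108 = -212
Policy A (A − 32):
  A = 108 − 32 = 76
  V = 140
  L = 136 + 4·140 = 696
  X = 220 − 4·76 = -84
ΔX = -84 − (-212) = 128; ΔL = 696 − 696 = 0
Score = (-3)·128 + (-2)·0 = -384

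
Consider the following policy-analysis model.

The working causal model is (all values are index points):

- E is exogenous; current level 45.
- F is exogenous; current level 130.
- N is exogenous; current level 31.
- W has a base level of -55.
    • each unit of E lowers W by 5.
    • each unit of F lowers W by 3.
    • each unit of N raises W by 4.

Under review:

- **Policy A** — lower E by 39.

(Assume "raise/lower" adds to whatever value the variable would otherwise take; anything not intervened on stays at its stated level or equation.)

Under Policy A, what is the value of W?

Policy A (E − 39):
  E = 45 − 39 = 6
  F = 130
  N = 31
  W = -55 − 5·6 − 3·130 + 4·31 = -351

-351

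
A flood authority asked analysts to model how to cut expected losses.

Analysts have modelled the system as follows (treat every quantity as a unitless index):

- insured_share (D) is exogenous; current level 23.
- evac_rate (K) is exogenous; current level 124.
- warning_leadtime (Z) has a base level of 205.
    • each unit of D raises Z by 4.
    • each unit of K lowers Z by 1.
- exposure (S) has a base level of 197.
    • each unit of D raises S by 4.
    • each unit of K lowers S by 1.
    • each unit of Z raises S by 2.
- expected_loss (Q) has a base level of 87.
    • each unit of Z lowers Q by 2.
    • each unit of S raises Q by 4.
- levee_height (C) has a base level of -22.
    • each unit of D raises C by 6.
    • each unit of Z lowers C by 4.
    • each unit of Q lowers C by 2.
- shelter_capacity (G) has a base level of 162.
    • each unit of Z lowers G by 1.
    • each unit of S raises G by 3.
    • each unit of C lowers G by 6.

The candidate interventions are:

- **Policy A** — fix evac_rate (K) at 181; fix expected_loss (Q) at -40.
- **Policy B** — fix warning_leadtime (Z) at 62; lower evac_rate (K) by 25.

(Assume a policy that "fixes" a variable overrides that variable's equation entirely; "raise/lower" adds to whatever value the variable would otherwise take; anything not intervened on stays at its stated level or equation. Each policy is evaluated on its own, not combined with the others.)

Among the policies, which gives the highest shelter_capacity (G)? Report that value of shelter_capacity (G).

16462

Policy A (K := 181, Q := -40):
  D = 23
  K = 181
  Z = 205 + 4·23 − 181 = 116
  S = 197 + 4·23 − 181 + 2·116 = 340
  Q = -40
  C = -22 + 6·23 − 4·116 − 2·(-40) = -268
  G = 162 − 116 + 3·340 − 6·(-268) = 2674
Policy B (Z := 62, K − 25):
  D = 23
  K = 124 − 25 = 99
  Z = 62
  S = 197 + 4·23 − 99 + 2·62 = 314
  Q = 87 − 2·62 + 4·314 = 1219
  C = -22 + 6·23 − 4·62 − 2·1219 = -2570
  G = 162 − 62 + 3·314 − 6·(-2570) = 16462
Comparing — Policy A: G=2674, Policy B: G=16462. Highest is 16462 (Policy B).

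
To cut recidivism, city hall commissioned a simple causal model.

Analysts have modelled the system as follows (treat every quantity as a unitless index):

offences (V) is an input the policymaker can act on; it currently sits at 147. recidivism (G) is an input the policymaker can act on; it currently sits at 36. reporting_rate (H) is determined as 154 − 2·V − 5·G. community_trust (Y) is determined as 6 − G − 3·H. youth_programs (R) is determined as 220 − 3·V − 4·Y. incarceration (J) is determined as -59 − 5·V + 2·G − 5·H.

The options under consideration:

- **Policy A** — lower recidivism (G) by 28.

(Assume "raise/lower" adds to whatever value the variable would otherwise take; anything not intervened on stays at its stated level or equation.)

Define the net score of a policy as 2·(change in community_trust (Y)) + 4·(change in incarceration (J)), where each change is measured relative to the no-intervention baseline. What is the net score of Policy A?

Baseline:
  V = 147
  G = 36
  H = 154 − 2·147 − 5·36 = -320
  Y = 6 − 36 − 3·(-320) = 930
  J = -59 − 5·147 + 2·36 − 5·(-320) = 878
Policy A (G − 28):
  V = 147
  G = 36 − 28 = 8
  H = 154 − 2·147 − 5·8 = -180
  Y = 6 − 8 − 3·(-180) = 538
  J = -59 − 5·147 + 2·8 − 5·(-180) = 122
ΔY = 538 − 930 = -392; ΔJ = 122 − 878 = -756
Score = 2·(-392) + 4·(-756) = -3808

-3808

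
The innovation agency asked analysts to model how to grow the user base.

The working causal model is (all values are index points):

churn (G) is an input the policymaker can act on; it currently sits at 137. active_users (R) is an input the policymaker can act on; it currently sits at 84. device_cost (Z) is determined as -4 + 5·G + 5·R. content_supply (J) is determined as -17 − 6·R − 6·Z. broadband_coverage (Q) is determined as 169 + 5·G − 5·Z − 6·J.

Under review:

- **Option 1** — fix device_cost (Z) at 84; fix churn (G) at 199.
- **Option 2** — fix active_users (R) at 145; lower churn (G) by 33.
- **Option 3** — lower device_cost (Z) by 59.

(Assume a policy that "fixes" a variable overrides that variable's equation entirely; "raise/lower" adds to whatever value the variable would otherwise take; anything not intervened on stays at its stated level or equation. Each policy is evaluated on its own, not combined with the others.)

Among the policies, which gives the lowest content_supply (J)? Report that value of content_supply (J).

-8333

Option 1 (Z := 84, G := 199):
  G = 199
  R = 84
  Z = 84
  J = -17 − 6·84 − 6·84 = -1025
Option 2 (R := 145, G − 33):
  G = 137 − 33 = 104
  R = 145
  Z = -4 + 5·104 + 5·145 = 1241
  J = -17 − 6·145 − 6·1241 = -8333
Option 3 (Z − 59):
  G = 137
  R = 84
  Z = -4 + 5·137 + 5·84 (−59 from intervention) = 1042
  J = -17 − 6·84 − 6·1042 = -6773
Comparing — Option 1: J=-1025, Option 2: J=-8333, Option 3: J=-6773. Lowest is -8333 (Option 2).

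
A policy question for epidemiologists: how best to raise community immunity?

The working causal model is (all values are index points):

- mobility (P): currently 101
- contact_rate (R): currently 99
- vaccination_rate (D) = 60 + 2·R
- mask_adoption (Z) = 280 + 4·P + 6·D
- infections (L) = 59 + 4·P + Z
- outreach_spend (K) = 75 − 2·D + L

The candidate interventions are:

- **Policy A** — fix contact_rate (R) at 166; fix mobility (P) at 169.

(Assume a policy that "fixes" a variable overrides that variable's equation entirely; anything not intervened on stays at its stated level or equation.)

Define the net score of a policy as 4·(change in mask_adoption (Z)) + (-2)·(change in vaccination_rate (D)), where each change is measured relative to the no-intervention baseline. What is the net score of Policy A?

4036

Baseline:
  P = 101
  R = 99
  D = 60 + 2·99 = 258
  Z = 280 + 4·101 + 6·258 = 2232
Policy A (R := 166, P := 169):
  P = 169
  R = 166
  D = 60 + 2·166 = 392
  Z = 280 + 4·169 + 6·392 = 3308
ΔZ = 3308 − 2232 = 1076; ΔD = 392 − 258 = 134
Score = 4·1076 + (-2)·134 = 4036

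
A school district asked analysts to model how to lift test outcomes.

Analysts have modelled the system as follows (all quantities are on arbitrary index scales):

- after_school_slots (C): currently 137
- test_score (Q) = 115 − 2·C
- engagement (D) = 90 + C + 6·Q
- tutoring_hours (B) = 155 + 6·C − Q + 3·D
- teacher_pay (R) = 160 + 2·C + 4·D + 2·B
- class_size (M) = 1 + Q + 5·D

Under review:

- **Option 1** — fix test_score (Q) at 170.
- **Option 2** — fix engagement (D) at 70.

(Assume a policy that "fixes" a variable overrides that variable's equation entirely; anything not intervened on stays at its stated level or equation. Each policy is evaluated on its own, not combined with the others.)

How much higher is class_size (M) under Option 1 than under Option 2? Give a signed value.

6214

Option 1 (Q := 170):
  C = 137
  Q = 170
  D = 90 + 137 + 6·170 = 1247
  M = 1 + 170 + 5·1247 = 6406
Option 2 (D := 70):
  C = 137
  Q = 115 − 2·137 = -159
  D = 70
  M = 1 + (-159) + 5·70 = 192
M: 6406 − 192 = 6214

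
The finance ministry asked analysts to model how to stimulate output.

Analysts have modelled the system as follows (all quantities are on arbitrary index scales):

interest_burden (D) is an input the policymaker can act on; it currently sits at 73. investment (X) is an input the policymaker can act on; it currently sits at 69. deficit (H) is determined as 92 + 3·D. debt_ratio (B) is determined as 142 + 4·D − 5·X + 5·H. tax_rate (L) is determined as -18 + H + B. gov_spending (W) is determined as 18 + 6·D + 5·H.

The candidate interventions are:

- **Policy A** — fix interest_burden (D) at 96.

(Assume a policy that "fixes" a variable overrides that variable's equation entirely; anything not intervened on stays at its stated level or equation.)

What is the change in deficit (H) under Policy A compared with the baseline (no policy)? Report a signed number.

Baseline:
  D = 73
  H = 92 + 3·73 = 311
Policy A (D := 96):
  D = 96
  H = 92 + 3·96 = 380
Change in H: 380 − 311 = 69

69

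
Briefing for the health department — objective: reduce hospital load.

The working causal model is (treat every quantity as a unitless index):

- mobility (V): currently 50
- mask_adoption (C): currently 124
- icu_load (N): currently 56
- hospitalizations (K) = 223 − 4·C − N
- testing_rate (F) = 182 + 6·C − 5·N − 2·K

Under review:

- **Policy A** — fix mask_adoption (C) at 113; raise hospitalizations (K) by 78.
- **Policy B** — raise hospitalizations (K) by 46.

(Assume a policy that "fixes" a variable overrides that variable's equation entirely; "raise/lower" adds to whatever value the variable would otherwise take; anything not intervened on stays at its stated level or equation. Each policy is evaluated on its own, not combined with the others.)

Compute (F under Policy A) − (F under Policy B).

Policy A (C := 113, K + 78):
  C = 113
  N = 56
  K = 223 − 4·113 − 56 (+78 from intervention) = -207
  F = 182 + 6·113 − 5·56 − 2·(-207) = 994
Policy B (K + 46):
  C = 124
  N = 56
  K = 223 − 4·124 − 56 (+46 from intervention) = -283
  F = 182 + 6·124 − 5·56 − 2·(-283) = 1212
F: 994 − 1212 = -218

-218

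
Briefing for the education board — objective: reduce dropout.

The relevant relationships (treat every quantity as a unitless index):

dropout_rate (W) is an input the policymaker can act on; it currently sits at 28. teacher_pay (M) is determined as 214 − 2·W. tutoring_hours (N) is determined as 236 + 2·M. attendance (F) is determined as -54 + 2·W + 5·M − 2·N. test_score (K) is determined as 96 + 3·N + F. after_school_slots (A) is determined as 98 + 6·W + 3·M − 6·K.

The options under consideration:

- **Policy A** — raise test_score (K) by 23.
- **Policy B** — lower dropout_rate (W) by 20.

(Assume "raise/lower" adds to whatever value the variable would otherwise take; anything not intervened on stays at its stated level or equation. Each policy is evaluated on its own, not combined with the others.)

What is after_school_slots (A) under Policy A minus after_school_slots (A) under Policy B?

Policy A (K + 23):
  W = 28
  M = 214 − 2·28 = 158
  N = 236 + 2·158 = 552
  F = -54 + 2·28 + 5·158 − 2·552 = -312
  K = 96 + 3·552 + (-312) (+23 from intervention) = 1463
  A = 98 + 6·28 + 3·158 − 6·1463 = -8038
Policy B (W − 20):
  W = 28 − 20 = 8
  M = 214 − 2·8 = 198
  N = 236 + 2·198 = 632
  F = -54 + 2·8 + 5·198 − 2·632 = -312
  K = 96 + 3·632 + (-312) = 1680
  A = 98 + 6·8 + 3·198 − 6·1680 = -9340
A: -8038 − (-9340) = 1302

1302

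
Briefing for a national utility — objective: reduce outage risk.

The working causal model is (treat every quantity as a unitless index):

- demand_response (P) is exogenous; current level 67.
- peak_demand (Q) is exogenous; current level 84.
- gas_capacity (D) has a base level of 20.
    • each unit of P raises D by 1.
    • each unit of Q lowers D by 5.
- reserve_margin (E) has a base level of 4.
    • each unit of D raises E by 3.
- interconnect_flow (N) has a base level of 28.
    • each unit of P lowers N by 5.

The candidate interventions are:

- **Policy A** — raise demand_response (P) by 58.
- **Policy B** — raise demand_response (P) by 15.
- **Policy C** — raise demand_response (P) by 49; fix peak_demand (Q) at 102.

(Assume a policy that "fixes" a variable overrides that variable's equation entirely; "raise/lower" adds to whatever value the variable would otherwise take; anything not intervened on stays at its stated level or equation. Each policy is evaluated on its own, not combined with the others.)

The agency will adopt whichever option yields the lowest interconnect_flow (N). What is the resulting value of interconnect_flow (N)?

Policy A (P + 58):
  P = 67 + 58 = 125
  N = 28 − 5·125 = -597
Policy B (P + 15):
  P = 67 + 15 = 82
  N = 28 − 5·82 = -382
Policy C (P + 49, Q := 102):
  P = 67 + 49 = 116
  N = 28 − 5·116 = -552
Comparing — Policy A: N=-597, Policy B: N=-382, Policy C: N=-552. Lowest is -597 (Policy A).

-597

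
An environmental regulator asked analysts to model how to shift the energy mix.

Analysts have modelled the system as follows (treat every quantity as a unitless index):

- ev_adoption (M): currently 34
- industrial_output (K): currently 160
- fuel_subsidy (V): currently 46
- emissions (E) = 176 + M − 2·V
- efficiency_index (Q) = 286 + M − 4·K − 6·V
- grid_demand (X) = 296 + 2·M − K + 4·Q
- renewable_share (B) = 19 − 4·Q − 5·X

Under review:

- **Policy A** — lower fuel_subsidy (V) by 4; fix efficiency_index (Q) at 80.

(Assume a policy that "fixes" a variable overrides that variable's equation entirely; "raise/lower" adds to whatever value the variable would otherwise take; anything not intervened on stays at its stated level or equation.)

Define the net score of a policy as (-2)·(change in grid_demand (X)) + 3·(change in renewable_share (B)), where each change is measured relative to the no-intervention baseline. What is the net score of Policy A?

Baseline:
  M = 34
  K = 160
  V = 46
  Q = 286 + 34 − 4·160 − 6·46 = -596
  X = 296 + 2·34 − 160 + 4·(-596) = -2180
  B = 19 − 4·(-596) − 5·(-2180) = 13303
Policy A (V − 4, Q := 80):
  M = 34
  K = 160
  V = 46 − 4 = 42
  Q = 80
  X = 296 + 2·34 − 160 + 4·80 = 524
  B = 19 − 4·80 − 5·524 = -2921
ΔX = 524 − (-2180) = 2704; ΔB = -2921 − 13303 = -16224
Score = (-2)·2704 + 3·(-16224) = -54080

-54080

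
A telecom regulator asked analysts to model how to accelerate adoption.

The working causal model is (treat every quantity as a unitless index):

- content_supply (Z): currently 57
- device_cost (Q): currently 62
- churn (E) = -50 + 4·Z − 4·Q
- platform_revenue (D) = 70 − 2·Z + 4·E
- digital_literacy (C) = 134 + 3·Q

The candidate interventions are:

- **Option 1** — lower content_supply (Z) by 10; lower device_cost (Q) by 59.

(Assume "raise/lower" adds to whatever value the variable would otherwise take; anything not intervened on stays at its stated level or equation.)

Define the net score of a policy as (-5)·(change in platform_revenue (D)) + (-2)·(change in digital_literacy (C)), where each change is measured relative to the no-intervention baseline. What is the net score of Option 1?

Baseline:
  Z = 57
  Q = 62
  E = -50 + 4·57 − 4·62 = -70
  D = 70 − 2·57 + 4·(-70) = -324
  C = 134 + 3·62 = 320
Option 1 (Z − 10, Q − 59):
  Z = 57 − 10 = 47
  Q = 62 − 59 = 3
  E = -50 + 4·47 − 4·3 = 126
  D = 70 − 2·47 + 4·126 = 480
  C = 134 + 3·3 = 143
ΔD = 480 − (-324) = 804; ΔC = 143 − 320 = -177
Score = (-5)·804 + (-2)·(-177) = -3666

-3666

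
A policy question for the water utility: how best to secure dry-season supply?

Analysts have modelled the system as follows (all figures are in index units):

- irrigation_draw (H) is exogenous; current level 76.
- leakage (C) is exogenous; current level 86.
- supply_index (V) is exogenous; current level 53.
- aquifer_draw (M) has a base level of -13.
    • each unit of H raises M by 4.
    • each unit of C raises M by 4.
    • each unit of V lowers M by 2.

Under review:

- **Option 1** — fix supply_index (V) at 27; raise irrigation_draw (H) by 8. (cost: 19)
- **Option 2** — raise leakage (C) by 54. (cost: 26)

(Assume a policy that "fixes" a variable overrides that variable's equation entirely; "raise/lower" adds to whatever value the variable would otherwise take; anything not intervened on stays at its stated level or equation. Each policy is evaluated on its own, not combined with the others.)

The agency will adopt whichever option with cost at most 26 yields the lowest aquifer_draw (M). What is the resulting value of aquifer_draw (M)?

613

Option 1 (V := 27, H + 8):
  H = 76 + 8 = 84
  C = 86
  V = 27
  M = -13 + 4·84 + 4·86 − 2·27 = 613
Option 2 (C + 54):
  H = 76
  C = 86 + 54 = 140
  V = 53
  M = -13 + 4·76 + 4·140 − 2·53 = 745
Comparing — Option 1: M=613, Option 2: M=745. Lowest is 613 (Option 1).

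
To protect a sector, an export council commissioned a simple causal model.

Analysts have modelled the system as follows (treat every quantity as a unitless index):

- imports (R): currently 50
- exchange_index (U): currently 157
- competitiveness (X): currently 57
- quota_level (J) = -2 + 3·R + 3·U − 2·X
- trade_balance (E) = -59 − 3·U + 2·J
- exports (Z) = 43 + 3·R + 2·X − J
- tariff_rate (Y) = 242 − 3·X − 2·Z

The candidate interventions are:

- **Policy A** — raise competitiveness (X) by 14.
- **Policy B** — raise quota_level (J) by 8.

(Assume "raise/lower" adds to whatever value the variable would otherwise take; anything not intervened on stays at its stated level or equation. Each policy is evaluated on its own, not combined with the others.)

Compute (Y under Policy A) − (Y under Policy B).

Policy A (X + 14):
  R = 50
  U = 157
  X = 57 + 14 = 71
  J = -2 + 3·50 + 3·157 − 2·71 = 477
  Z = 43 + 3·50 + 2·71 − 477 = -142
  Y = 242 − 3·71 − 2·(-142) = 313
Policy B (J + 8):
  R = 50
  U = 157
  X = 57
  J = -2 + 3·50 + 3·157 − 2·57 (+8 from intervention) = 513
  Z = 43 + 3·50 + 2·57 − 513 = -206
  Y = 242 − 3·57 − 2·(-206) = 483
Y: 313 − 483 = -170

-170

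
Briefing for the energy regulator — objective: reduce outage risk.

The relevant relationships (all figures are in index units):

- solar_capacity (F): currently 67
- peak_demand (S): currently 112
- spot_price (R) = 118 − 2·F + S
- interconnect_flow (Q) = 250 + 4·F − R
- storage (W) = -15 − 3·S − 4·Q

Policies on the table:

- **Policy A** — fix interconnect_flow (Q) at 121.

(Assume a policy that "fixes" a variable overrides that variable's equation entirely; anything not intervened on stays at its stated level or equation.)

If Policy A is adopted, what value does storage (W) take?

-835

Policy A (Q := 121):
  F = 67
  S = 112
  R = 118 − 2·67 + 112 = 96
  Q = 121
  W = -15 − 3·112 − 4·121 = -835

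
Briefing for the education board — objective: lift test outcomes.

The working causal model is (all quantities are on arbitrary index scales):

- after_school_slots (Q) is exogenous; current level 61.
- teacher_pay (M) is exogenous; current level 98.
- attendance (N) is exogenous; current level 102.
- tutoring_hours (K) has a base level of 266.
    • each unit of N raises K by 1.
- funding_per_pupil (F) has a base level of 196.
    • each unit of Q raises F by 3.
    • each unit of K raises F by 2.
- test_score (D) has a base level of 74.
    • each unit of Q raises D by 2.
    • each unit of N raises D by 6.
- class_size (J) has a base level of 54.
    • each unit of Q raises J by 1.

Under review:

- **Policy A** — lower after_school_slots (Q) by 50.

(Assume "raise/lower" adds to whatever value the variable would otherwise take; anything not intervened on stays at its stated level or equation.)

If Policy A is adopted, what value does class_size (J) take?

65

Policy A (Q − 50):
  Q = 61 − 50 = 11
  J = 54 + 11 = 65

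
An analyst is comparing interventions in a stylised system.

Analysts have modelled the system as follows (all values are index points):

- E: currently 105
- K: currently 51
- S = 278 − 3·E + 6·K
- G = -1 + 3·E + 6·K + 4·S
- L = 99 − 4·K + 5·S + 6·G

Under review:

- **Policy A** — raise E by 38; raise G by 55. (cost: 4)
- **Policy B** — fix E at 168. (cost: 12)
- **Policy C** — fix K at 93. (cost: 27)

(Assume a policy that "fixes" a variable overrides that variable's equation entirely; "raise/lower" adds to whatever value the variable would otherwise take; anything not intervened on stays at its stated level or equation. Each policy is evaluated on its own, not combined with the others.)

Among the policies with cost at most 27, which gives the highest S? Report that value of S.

Policy A (E + 38, G + 55):
  E = 105 + 38 = 143
  K = 51
  S = 278 − 3·143 + 6·51 = 155
Policy B (E := 168):
  E = 168
  K = 51
  S = 278 − 3·168 + 6·51 = 80
Policy C (K := 93):
  E = 105
  K = 93
  S = 278 − 3·105 + 6·93 = 521
Comparing — Policy A: S=155, Policy B: S=80, Policy C: S=521. Highest is 521 (Policy C).

521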